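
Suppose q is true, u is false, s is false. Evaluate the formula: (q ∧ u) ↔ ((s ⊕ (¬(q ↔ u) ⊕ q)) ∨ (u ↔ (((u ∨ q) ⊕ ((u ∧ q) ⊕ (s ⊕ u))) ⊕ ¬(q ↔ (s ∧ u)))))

F

q ∧ u = T ∧ F = F
q ↔ u = T ↔ F = F
¬(q ↔ u) = ¬F = T
¬(q ↔ u) ⊕ q = T ⊕ T = F
s ⊕ (¬(q ↔ u) ⊕ q) = F ⊕ F = F
u ∨ q = F ∨ T = T
u ∧ q = F ∧ T = F
s ⊕ u = F ⊕ F = F
(u ∧ q) ⊕ (s ⊕ u) = F ⊕ F = F
(u ∨ q) ⊕ ((u ∧ q) ⊕ (s ⊕ u)) = T ⊕ F = T
s ∧ u = F ∧ F = F
q ↔ (s ∧ u) = T ↔ F = F
¬(q ↔ (s ∧ u)) = ¬F = T
((u ∨ q) ⊕ ((u ∧ q) ⊕ (s ⊕ u))) ⊕ ¬(q ↔ (s ∧ u)) = T ⊕ T = F
u ↔ (((u ∨ q) ⊕ ((u ∧ q) ⊕ (s ⊕ u))) ⊕ ¬(q ↔ (s ∧ u))) = F ↔ F = T
(s ⊕ (¬(q ↔ u) ⊕ q)) ∨ (u ↔ (((u ∨ q) ⊕ ((u ∧ q) ⊕ (s ⊕ u))) ⊕ ¬(q ↔ (s ∧ u)))) = F ∨ T = T
(q ∧ u) ↔ ((s ⊕ (¬(q ↔ u) ⊕ q)) ∨ (u ↔ (((u ∨ q) ⊕ ((u ∧ q) ⊕ (s ⊕ u))) ⊕ ¬(q ↔ (s ∧ u))))) = F ↔ T = F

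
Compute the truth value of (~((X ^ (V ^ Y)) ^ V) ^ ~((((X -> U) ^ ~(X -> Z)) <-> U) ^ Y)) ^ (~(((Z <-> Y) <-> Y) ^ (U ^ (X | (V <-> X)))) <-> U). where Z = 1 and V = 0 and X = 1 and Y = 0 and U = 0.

0

V ^ Y = 0 ^ 0 = 0
X ^ (V ^ Y) = 1 ^ 0 = 1
(X ^ (V ^ Y)) ^ V = 1 ^ 0 = 1
~((X ^ (V ^ Y)) ^ V) = ~1 = 0
X -> U = 1 -> 0 = 0
X -> Z = 1 -> 1 = 1
~(X -> Z) = ~1 = 0
(X -> U) ^ ~(X -> Z) = 0 ^ 0 = 0
((X -> U) ^ ~(X -> Z)) <-> U = 0 <-> 0 = 1
(((X -> U) ^ ~(X -> Z)) <-> U) ^ Y = 1 ^ 0 = 1
~((((X -> U) ^ ~(X -> Z)) <-> U) ^ Y) = ~1 = 0
~((X ^ (V ^ Y)) ^ V) ^ ~((((X -> U) ^ ~(X -> Z)) <-> U) ^ Y) = 0 ^ 0 = 0
Z <-> Y = 1 <-> 0 = 0
(Z <-> Y) <-> Y = 0 <-> 0 = 1
V <-> X = 0 <-> 1 = 0
X | (V <-> X) = 1 | 0 = 1
U ^ (X | (V <-> X)) = 0 ^ 1 = 1
((Z <-> Y) <-> Y) ^ (U ^ (X | (V <-> X))) = 1 ^ 1 = 0
~(((Z <-> Y) <-> Y) ^ (U ^ (X | (V <-> X)))) = ~0 = 1
~(((Z <-> Y) <-> Y) ^ (U ^ (X | (V <-> X)))) <-> U = 1 <-> 0 = 0
(~((X ^ (V ^ Y)) ^ V) ^ ~((((X -> U) ^ ~(X -> Z)) <-> U) ^ Y)) ^ (~(((Z <-> Y) <-> Y) ^ (U ^ (X | (V <-> X)))) <-> U) = 0 ^ 0 = 0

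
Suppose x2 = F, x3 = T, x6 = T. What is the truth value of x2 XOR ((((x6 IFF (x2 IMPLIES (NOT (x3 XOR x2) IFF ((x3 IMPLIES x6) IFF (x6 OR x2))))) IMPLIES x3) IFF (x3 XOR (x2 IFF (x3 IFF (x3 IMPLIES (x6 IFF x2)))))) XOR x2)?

x3 XOR x2 = T XOR F = T
NOT (x3 XOR x2) = NOT T = F
x3 IMPLIES x6 = T IMPLIES T = T
x6 OR x2 = T OR F = T
(x3 IMPLIES x6) IFF (x6 OR x2) = T IFF T = T
NOT (x3 XOR x2) IFF ((x3 IMPLIES x6) IFF (x6 OR x2)) = F IFF T = F
x2 IMPLIES (NOT (x3 XOR x2) IFF ((x3 IMPLIES x6) IFF (x6 OR x2))) = F IMPLIES F = T
x6 IFF (x2 IMPLIES (NOT (x3 XOR x2) IFF ((x3 IMPLIES x6) IFF (x6 OR x2)))) = T IFF T = T
(x6 IFF (x2 IMPLIES (NOT (x3 XOR x2) IFF ((x3 IMPLIES x6) IFF (x6 OR x2))))) IMPLIES x3 = T IMPLIES T = T
x6 IFF x2 = T IFF F = F
x3 IMPLIES (x6 IFF x2) = T IMPLIES F = F
x3 IFF (x3 IMPLIES (x6 IFF x2)) = T IFF F = F
x2 IFF (x3 IFF (x3 IMPLIES (x6 IFF x2))) = F IFF F = T
x3 XOR (x2 IFF (x3 IFF (x3 IMPLIES (x6 IFF x2)))) = T XOR T = F
((x6 IFF (x2 IMPLIES (NOT (x3 XOR x2) IFF ((x3 IMPLIES x6) IFF (x6 OR x2))))) IMPLIES x3) IFF (x3 XOR (x2 IFF (x3 IFF (x3 IMPLIES (x6 IFF x2))))) = T IFF F = F
(((x6 IFF (x2 IMPLIES (NOT (x3 XOR x2) IFF ((x3 IMPLIES x6) IFF (x6 OR x2))))) IMPLIES x3) IFF (x3 XOR (x2 IFF (x3 IFF (x3 IMPLIES (x6 IFF x2)))))) XOR x2 = F XOR F = F
x2 XOR ((((x6 IFF (x2 IMPLIES (NOT (x3 XOR x2) IFF ((x3 IMPLIES x6) IFF (x6 OR x2))))) IMPLIES x3) IFF (x3 XOR (x2 IFF (x3 IFF (x3 IMPLIES (x6 IFF x2)))))) XOR x2) = F XOR F = F

F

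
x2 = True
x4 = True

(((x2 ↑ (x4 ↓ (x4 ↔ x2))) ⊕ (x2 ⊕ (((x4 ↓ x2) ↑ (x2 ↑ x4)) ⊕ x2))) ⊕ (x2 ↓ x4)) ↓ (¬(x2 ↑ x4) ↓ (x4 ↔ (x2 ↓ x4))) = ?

True

x4 ↔ x2 = True ↔ True = True
x4 ↓ (x4 ↔ x2) = True ↓ True = False
x2 ↑ (x4 ↓ (x4 ↔ x2)) = True ↑ False = True
x4 ↓ x2 = True ↓ True = False
x2 ↑ x4 = True ↑ True = False
(x4 ↓ x2) ↑ (x2 ↑ x4) = False ↑ False = True
((x4 ↓ x2) ↑ (x2 ↑ x4)) ⊕ x2 = True ⊕ True = False
x2 ⊕ (((x4 ↓ x2) ↑ (x2 ↑ x4)) ⊕ x2) = True ⊕ False = True
(x2 ↑ (x4 ↓ (x4 ↔ x2))) ⊕ (x2 ⊕ (((x4 ↓ x2) ↑ (x2 ↑ x4)) ⊕ x2)) = True ⊕ True = False
x2 ↓ x4 = True ↓ True = False
((x2 ↑ (x4 ↓ (x4 ↔ x2))) ⊕ (x2 ⊕ (((x4 ↓ x2) ↑ (x2 ↑ x4)) ⊕ x2))) ⊕ (x2 ↓ x4) = False ⊕ False = False
x2 ↑ x4 = True ↑ True = False
¬(x2 ↑ x4) = ¬False = True
x2 ↓ x4 = True ↓ True = False
x4 ↔ (x2 ↓ x4) = True ↔ False = False
¬(x2 ↑ x4) ↓ (x4 ↔ (x2 ↓ x4)) = True ↓ False = False
(((x2 ↑ (x4 ↓ (x4 ↔ x2))) ⊕ (x2 ⊕ (((x4 ↓ x2) ↑ (x2 ↑ x4)) ⊕ x2))) ⊕ (x2 ↓ x4)) ↓ (¬(x2 ↑ x4) ↓ (x4 ↔ (x2 ↓ x4))) = False ↓ False = True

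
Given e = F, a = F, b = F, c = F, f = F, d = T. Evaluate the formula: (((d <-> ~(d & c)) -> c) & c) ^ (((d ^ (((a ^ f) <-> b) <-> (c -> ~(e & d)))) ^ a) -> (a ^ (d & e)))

T

d & c = T & F = F
~(d & c) = ~F = T
d <-> ~(d & c) = T <-> T = T
(d <-> ~(d & c)) -> c = T -> F = F
((d <-> ~(d & c)) -> c) & c = F & F = F
a ^ f = F ^ F = F
(a ^ f) <-> b = F <-> F = T
e & d = F & T = F
~(e & d) = ~F = T
c -> ~(e & d) = F -> T = T
((a ^ f) <-> b) <-> (c -> ~(e & d)) = T <-> T = T
d ^ (((a ^ f) <-> b) <-> (c -> ~(e & d))) = T ^ T = F
(d ^ (((a ^ f) <-> b) <-> (c -> ~(e & d)))) ^ a = F ^ F = F
d & e = T & F = F
a ^ (d & e) = F ^ F = F
((d ^ (((a ^ f) <-> b) <-> (c -> ~(e & d)))) ^ a) -> (a ^ (d & e)) = F -> F = T
(((d <-> ~(d & c)) -> c) & c) ^ (((d ^ (((a ^ f) <-> b) <-> (c -> ~(e & d)))) ^ a) -> (a ^ (d & e))) = F ^ T = T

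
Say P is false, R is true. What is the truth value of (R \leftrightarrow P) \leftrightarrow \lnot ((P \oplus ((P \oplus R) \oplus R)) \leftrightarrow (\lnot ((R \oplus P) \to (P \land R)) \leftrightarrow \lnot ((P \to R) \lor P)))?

R \leftrightarrow P = T \leftrightarrow F = F
P \oplus R = F \oplus T = T
(P \oplus R) \oplus R = T \oplus T = F
P \oplus ((P \oplus R) \oplus R) = F \oplus F = F
R \oplus P = T \oplus F = T
P \land R = F \land T = F
(R \oplus P) \to (P \land R) = T \to F = F
\lnot ((R \oplus P) \to (P \land R)) = \lnot F = T
P \to R = F \to T = T
(P \to R) \lor P = T \lor F = T
\lnot ((P \to R) \lor P) = \lnot T = F
\lnot ((R \oplus P) \to (P \land R)) \leftrightarrow \lnot ((P \to R) \lor P) = T \leftrightarrow F = F
(P \oplus ((P \oplus R) \oplus R)) \leftrightarrow (\lnot ((R \oplus P) \to (P \land R)) \leftrightarrow \lnot ((P \to R) \lor P)) = F \leftrightarrow F = T
\lnot ((P \oplus ((P \oplus R) \oplus R)) \leftrightarrow (\lnot ((R \oplus P) \to (P \land R)) \leftrightarrow \lnot ((P \to R) \lor P))) = \lnot T = F
(R \leftrightarrow P) \leftrightarrow \lnot ((P \oplus ((P \oplus R) \oplus R)) \leftrightarrow (\lnot ((R \oplus P) \to (P \land R)) \leftrightarrow \lnot ((P \to R) \lor P))) = F \leftrightarrow F = T

T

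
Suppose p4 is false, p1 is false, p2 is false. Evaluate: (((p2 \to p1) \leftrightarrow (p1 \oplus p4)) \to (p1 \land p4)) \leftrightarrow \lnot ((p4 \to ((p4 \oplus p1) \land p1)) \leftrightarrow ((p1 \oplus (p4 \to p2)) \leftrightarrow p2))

\text{True}

p2 \to p1 = \text{False} \to \text{False} = \text{True}
p1 \oplus p4 = \text{False} \oplus \text{False} = \text{False}
(p2 \to p1) \leftrightarrow (p1 \oplus p4) = \text{True} \leftrightarrow \text{False} = \text{False}
p1 \land p4 = \text{False} \land \text{False} = \text{False}
((p2 \to p1) \leftrightarrow (p1 \oplus p4)) \to (p1 \land p4) = \text{False} \to \text{False} = \text{True}
p4 \oplus p1 = \text{False} \oplus \text{False} = \text{False}
(p4 \oplus p1) \land p1 = \text{False} \land \text{False} = \text{False}
p4 \to ((p4 \oplus p1) \land p1) = \text{False} \to \text{False} = \text{True}
p4 \to p2 = \text{False} \to \text{False} = \text{True}
p1 \oplus (p4 \to p2) = \text{False} \oplus \text{True} = \text{True}
(p1 \oplus (p4 \to p2)) \leftrightarrow p2 = \text{True} \leftrightarrow \text{False} = \text{False}
(p4 \to ((p4 \oplus p1) \land p1)) \leftrightarrow ((p1 \oplus (p4 \to p2)) \leftrightarrow p2) = \text{True} \leftrightarrow \text{False} = \text{False}
\lnot ((p4 \to ((p4 \oplus p1) \land p1)) \leftrightarrow ((p1 \oplus (p4 \to p2)) \leftrightarrow p2)) = \lnot \text{False} = \text{True}
(((p2 \to p1) \leftrightarrow (p1 \oplus p4)) \to (p1 \land p4)) \leftrightarrow \lnot ((p4 \to ((p4 \oplus p1) \land p1)) \leftrightarrow ((p1 \oplus (p4 \to p2)) \leftrightarrow p2)) = \text{True} \leftrightarrow \text{True} = \text{True}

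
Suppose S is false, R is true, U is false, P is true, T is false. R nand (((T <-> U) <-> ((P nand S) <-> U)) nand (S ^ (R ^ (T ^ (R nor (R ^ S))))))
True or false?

0

T <-> U = 0 <-> 0 = 1
P nand S = 1 nand 0 = 1
(P nand S) <-> U = 1 <-> 0 = 0
(T <-> U) <-> ((P nand S) <-> U) = 1 <-> 0 = 0
R ^ S = 1 ^ 0 = 1
R nor (R ^ S) = 1 nor 1 = 0
T ^ (R nor (R ^ S)) = 0 ^ 0 = 0
R ^ (T ^ (R nor (R ^ S))) = 1 ^ 0 = 1
S ^ (R ^ (T ^ (R nor (R ^ S)))) = 0 ^ 1 = 1
((T <-> U) <-> ((P nand S) <-> U)) nand (S ^ (R ^ (T ^ (R nor (R ^ S))))) = 0 nand 1 = 1
R nand (((T <-> U) <-> ((P nand S) <-> U)) nand (S ^ (R ^ (T ^ (R nor (R ^ S)))))) = 1 nand 1 = 0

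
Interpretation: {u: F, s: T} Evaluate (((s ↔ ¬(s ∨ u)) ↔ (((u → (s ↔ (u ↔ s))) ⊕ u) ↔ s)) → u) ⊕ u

T

s ∨ u = T ∨ F = T
¬(s ∨ u) = ¬T = F
s ↔ ¬(s ∨ u) = T ↔ F = F
u ↔ s = F ↔ T = F
s ↔ (u ↔ s) = T ↔ F = F
u → (s ↔ (u ↔ s)) = F → F = T
(u → (s ↔ (u ↔ s))) ⊕ u = T ⊕ F = T
((u → (s ↔ (u ↔ s))) ⊕ u) ↔ s = T ↔ T = T
(s ↔ ¬(s ∨ u)) ↔ (((u → (s ↔ (u ↔ s))) ⊕ u) ↔ s) = F ↔ T = F
((s ↔ ¬(s ∨ u)) ↔ (((u → (s ↔ (u ↔ s))) ⊕ u) ↔ s)) → u = F → F = T
(((s ↔ ¬(s ∨ u)) ↔ (((u → (s ↔ (u ↔ s))) ⊕ u) ↔ s)) → u) ⊕ u = T ⊕ F = T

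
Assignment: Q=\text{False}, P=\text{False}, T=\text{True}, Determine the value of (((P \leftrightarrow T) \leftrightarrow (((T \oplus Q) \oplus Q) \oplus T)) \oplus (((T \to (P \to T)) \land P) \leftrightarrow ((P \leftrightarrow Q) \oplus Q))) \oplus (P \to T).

\text{False}

P \leftrightarrow T = \text{False} \leftrightarrow \text{True} = \text{False}
T \oplus Q = \text{True} \oplus \text{False} = \text{True}
(T \oplus Q) \oplus Q = \text{True} \oplus \text{False} = \text{True}
((T \oplus Q) \oplus Q) \oplus T = \text{True} \oplus \text{True} = \text{False}
(P \leftrightarrow T) \leftrightarrow (((T \oplus Q) \oplus Q) \oplus T) = \text{False} \leftrightarrow \text{False} = \text{True}
P \to T = \text{False} \to \text{True} = \text{True}
T \to (P \to T) = \text{True} \to \text{True} = \text{True}
(T \to (P \to T)) \land P = \text{True} \land \text{False} = \text{False}
P \leftrightarrow Q = \text{False} \leftrightarrow \text{False} = \text{True}
(P \leftrightarrow Q) \oplus Q = \text{True} \oplus \text{False} = \text{True}
((T \to (P \to T)) \land P) \leftrightarrow ((P \leftrightarrow Q) \oplus Q) = \text{False} \leftrightarrow \text{True} = \text{False}
((P \leftrightarrow T) \leftrightarrow (((T \oplus Q) \oplus Q) \oplus T)) \oplus (((T \to (P \to T)) \land P) \leftrightarrow ((P \leftrightarrow Q) \oplus Q)) = \text{True} \oplus \text{False} = \text{True}
P \to T = \text{False} \to \text{True} = \text{True}
(((P \leftrightarrow T) \leftrightarrow (((T \oplus Q) \oplus Q) \oplus T)) \oplus (((T \to (P \to T)) \land P) \leftrightarrow ((P \leftrightarrow Q) \oplus Q))) \oplus (P \to T) = \text{True} \oplus \text{True} = \text{False}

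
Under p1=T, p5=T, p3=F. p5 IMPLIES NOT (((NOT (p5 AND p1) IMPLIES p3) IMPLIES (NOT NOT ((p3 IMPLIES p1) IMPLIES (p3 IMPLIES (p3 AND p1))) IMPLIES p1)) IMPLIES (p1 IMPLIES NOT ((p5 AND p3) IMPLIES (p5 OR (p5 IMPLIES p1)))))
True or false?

p5 AND p1 = T AND T = T
NOT (p5 AND p1) = NOT T = F
NOT (p5 AND p1) IMPLIES p3 = F IMPLIES F = T
p3 IMPLIES p1 = F IMPLIES T = T
p3 AND p1 = F AND T = F
p3 IMPLIES (p3 AND p1) = F IMPLIES F = T
(p3 IMPLIES p1) IMPLIES (p3 IMPLIES (p3 AND p1)) = T IMPLIES T = T
NOT ((p3 IMPLIES p1) IMPLIES (p3 IMPLIES (p3 AND p1))) = NOT T = F
NOT NOT ((p3 IMPLIES p1) IMPLIES (p3 IMPLIES (p3 AND p1))) = NOT F = T
NOT NOT ((p3 IMPLIES p1) IMPLIES (p3 IMPLIES (p3 AND p1))) IMPLIES p1 = T IMPLIES T = T
(NOT (p5 AND p1) IMPLIES p3) IMPLIES (NOT NOT ((p3 IMPLIES p1) IMPLIES (p3 IMPLIES (p3 AND p1))) IMPLIES p1) = T IMPLIES T = T
p5 AND p3 = T AND F = F
p5 IMPLIES p1 = T IMPLIES T = T
p5 OR (p5 IMPLIES p1) = T OR T = T
(p5 AND p3) IMPLIES (p5 OR (p5 IMPLIES p1)) = F IMPLIES T = T
NOT ((p5 AND p3) IMPLIES (p5 OR (p5 IMPLIES p1))) = NOT T = F
p1 IMPLIES NOT ((p5 AND p3) IMPLIES (p5 OR (p5 IMPLIES p1))) = T IMPLIES F = F
((NOT (p5 AND p1) IMPLIES p3) IMPLIES (NOT NOT ((p3 IMPLIES p1) IMPLIES (p3 IMPLIES (p3 AND p1))) IMPLIES p1)) IMPLIES (p1 IMPLIES NOT ((p5 AND p3) IMPLIES (p5 OR (p5 IMPLIES p1)))) = T IMPLIES F = F
NOT (((NOT (p5 AND p1) IMPLIES p3) IMPLIES (NOT NOT ((p3 IMPLIES p1) IMPLIES (p3 IMPLIES (p3 AND p1))) IMPLIES p1)) IMPLIES (p1 IMPLIES NOT ((p5 AND p3) IMPLIES (p5 OR (p5 IMPLIES p1))))) = NOT F = T
p5 IMPLIES NOT (((NOT (p5 AND p1) IMPLIES p3) IMPLIES (NOT NOT ((p3 IMPLIES p1) IMPLIES (p3 IMPLIES (p3 AND p1))) IMPLIES p1)) IMPLIES (p1 IMPLIES NOT ((p5 AND p3) IMPLIES (p5 OR (p5 IMPLIES p1))))) = T IMPLIES T = T

T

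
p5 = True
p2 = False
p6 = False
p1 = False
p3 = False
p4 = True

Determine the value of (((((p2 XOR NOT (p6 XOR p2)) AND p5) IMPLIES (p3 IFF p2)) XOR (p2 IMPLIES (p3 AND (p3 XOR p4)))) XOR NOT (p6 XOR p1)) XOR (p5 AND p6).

p6 XOR p2 = False XOR False = False
NOT (p6 XOR p2) = NOT False = True
p2 XOR NOT (p6 XOR p2) = False XOR True = True
(p2 XOR NOT (p6 XOR p2)) AND p5 = True AND True = True
p3 IFF p2 = False IFF False = True
((p2 XOR NOT (p6 XOR p2)) AND p5) IMPLIES (p3 IFF p2) = True IMPLIES True = True
p3 XOR p4 = False XOR True = True
p3 AND (p3 XOR p4) = False AND True = False
p2 IMPLIES (p3 AND (p3 XOR p4)) = False IMPLIES False = True
(((p2 XOR NOT (p6 XOR p2)) AND p5) IMPLIES (p3 IFF p2)) XOR (p2 IMPLIES (p3 AND (p3 XOR p4))) = True XOR True = False
p6 XOR p1 = False XOR False = False
NOT (p6 XOR p1) = NOT False = True
((((p2 XOR NOT (p6 XOR p2)) AND p5) IMPLIES (p3 IFF p2)) XOR (p2 IMPLIES (p3 AND (p3 XOR p4)))) XOR NOT (p6 XOR p1) = False XOR True = True
p5 AND p6 = True AND False = False
(((((p2 XOR NOT (p6 XOR p2)) AND p5) IMPLIES (p3 IFF p2)) XOR (p2 IMPLIES (p3 AND (p3 XOR p4)))) XOR NOT (p6 XOR p1)) XOR (p5 AND p6) = True XOR False = True

True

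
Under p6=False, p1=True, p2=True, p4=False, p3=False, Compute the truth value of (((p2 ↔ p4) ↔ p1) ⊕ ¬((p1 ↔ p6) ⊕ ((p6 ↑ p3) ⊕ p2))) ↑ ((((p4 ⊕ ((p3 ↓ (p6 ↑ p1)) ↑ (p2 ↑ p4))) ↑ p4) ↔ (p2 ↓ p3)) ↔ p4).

p2 ↔ p4 = True ↔ False = False
(p2 ↔ p4) ↔ p1 = False ↔ True = False
p1 ↔ p6 = True ↔ False = False
p6 ↑ p3 = False ↑ False = True
(p6 ↑ p3) ⊕ p2 = True ⊕ True = False
(p1 ↔ p6) ⊕ ((p6 ↑ p3) ⊕ p2) = False ⊕ False = False
¬((p1 ↔ p6) ⊕ ((p6 ↑ p3) ⊕ p2)) = ¬False = True
((p2 ↔ p4) ↔ p1) ⊕ ¬((p1 ↔ p6) ⊕ ((p6 ↑ p3) ⊕ p2)) = False ⊕ True = True
p6 ↑ p1 = False ↑ True = True
p3 ↓ (p6 ↑ p1) = False ↓ True = False
p2 ↑ p4 = True ↑ False = True
(p3 ↓ (p6 ↑ p1)) ↑ (p2 ↑ p4) = False ↑ True = True
p4 ⊕ ((p3 ↓ (p6 ↑ p1)) ↑ (p2 ↑ p4)) = False ⊕ True = True
(p4 ⊕ ((p3 ↓ (p6 ↑ p1)) ↑ (p2 ↑ p4))) ↑ p4 = True ↑ False = True
p2 ↓ p3 = True ↓ False = False
((p4 ⊕ ((p3 ↓ (p6 ↑ p1)) ↑ (p2 ↑ p4))) ↑ p4) ↔ (p2 ↓ p3) = True ↔ False = False
(((p4 ⊕ ((p3 ↓ (p6 ↑ p1)) ↑ (p2 ↑ p4))) ↑ p4) ↔ (p2 ↓ p3)) ↔ p4 = False ↔ False = True
(((p2 ↔ p4) ↔ p1) ⊕ ¬((p1 ↔ p6) ⊕ ((p6 ↑ p3) ⊕ p2))) ↑ ((((p4 ⊕ ((p3 ↓ (p6 ↑ p1)) ↑ (p2 ↑ p4))) ↑ p4) ↔ (p2 ↓ p3)) ↔ p4) = True ↑ True = False

False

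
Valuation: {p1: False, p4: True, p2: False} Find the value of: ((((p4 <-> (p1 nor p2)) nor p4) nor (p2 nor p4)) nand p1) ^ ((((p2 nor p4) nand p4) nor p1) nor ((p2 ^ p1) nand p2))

p1 nor p2 = False nor False = True
p4 <-> (p1 nor p2) = True <-> True = True
(p4 <-> (p1 nor p2)) nor p4 = True nor True = False
p2 nor p4 = False nor True = False
((p4 <-> (p1 nor p2)) nor p4) nor (p2 nor p4) = False nor False = True
(((p4 <-> (p1 nor p2)) nor p4) nor (p2 nor p4)) nand p1 = True nand False = True
p2 nor p4 = False nor True = False
(p2 nor p4) nand p4 = False nand True = True
((p2 nor p4) nand p4) nor p1 = True nor False = False
p2 ^ p1 = False ^ False = False
(p2 ^ p1) nand p2 = False nand False = True
(((p2 nor p4) nand p4) nor p1) nor ((p2 ^ p1) nand p2) = False nor True = False
((((p4 <-> (p1 nor p2)) nor p4) nor (p2 nor p4)) nand p1) ^ ((((p2 nor p4) nand p4) nor p1) nor ((p2 ^ p1) nand p2)) = True ^ False = True

True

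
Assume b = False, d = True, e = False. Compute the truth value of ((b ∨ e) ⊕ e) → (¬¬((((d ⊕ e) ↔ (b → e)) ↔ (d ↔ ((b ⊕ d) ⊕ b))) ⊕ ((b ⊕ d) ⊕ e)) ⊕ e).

True

b ∨ e = False ∨ False = False
(b ∨ e) ⊕ e = False ⊕ False = False
d ⊕ e = True ⊕ False = True
b → e = False → False = True
(d ⊕ e) ↔ (b → e) = True ↔ True = True
b ⊕ d = False ⊕ True = True
(b ⊕ d) ⊕ b = True ⊕ False = True
d ↔ ((b ⊕ d) ⊕ b) = True ↔ True = True
((d ⊕ e) ↔ (b → e)) ↔ (d ↔ ((b ⊕ d) ⊕ b)) = True ↔ True = True
b ⊕ d = False ⊕ True = True
(b ⊕ d) ⊕ e = True ⊕ False = True
(((d ⊕ e) ↔ (b → e)) ↔ (d ↔ ((b ⊕ d) ⊕ b))) ⊕ ((b ⊕ d) ⊕ e) = True ⊕ True = False
¬((((d ⊕ e) ↔ (b → e)) ↔ (d ↔ ((b ⊕ d) ⊕ b))) ⊕ ((b ⊕ d) ⊕ e)) = ¬False = True
¬¬((((d ⊕ e) ↔ (b → e)) ↔ (d ↔ ((b ⊕ d) ⊕ b))) ⊕ ((b ⊕ d) ⊕ e)) = ¬True = False
¬¬((((d ⊕ e) ↔ (b → e)) ↔ (d ↔ ((b ⊕ d) ⊕ b))) ⊕ ((b ⊕ d) ⊕ e)) ⊕ e = False ⊕ False = False
((b ∨ e) ⊕ e) → (¬¬((((d ⊕ e) ↔ (b → e)) ↔ (d ↔ ((b ⊕ d) ⊕ b))) ⊕ ((b ⊕ d) ⊕ e)) ⊕ e) = False → False = True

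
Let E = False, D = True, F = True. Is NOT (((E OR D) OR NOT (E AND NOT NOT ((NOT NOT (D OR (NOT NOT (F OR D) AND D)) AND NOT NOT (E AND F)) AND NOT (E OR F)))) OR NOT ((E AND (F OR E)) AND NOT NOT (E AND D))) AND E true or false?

E OR D = False OR True = True
F OR D = True OR True = True
NOT (F OR D) = NOT True = False
NOT NOT (F OR D) = NOT False = True
NOT NOT (F OR D) AND D = True AND True = True
D OR (NOT NOT (F OR D) AND D) = True OR True = True
NOT (D OR (NOT NOT (F OR D) AND D)) = NOT True = False
NOT NOT (D OR (NOT NOT (F OR D) AND D)) = NOT False = True
E AND F = False AND True = False
NOT (E AND F) = NOT False = True
NOT NOT (E AND F) = NOT True = False
NOT NOT (D OR (NOT NOT (F OR D) AND D)) AND NOT NOT (E AND F) = True AND False = False
E OR F = False OR True = True
NOT (E OR F) = NOT True = False
(NOT NOT (D OR (NOT NOT (F OR D) AND D)) AND NOT NOT (E AND F)) AND NOT (E OR F) = False AND False = False
NOT ((NOT NOT (D OR (NOT NOT (F OR D) AND D)) AND NOT NOT (E AND F)) AND NOT (E OR F)) = NOT False = True
NOT NOT ((NOT NOT (D OR (NOT NOT (F OR D) AND D)) AND NOT NOT (E AND F)) AND NOT (E OR F)) = NOT True = False
E AND NOT NOT ((NOT NOT (D OR (NOT NOT (F OR D) AND D)) AND NOT NOT (E AND F)) AND NOT (E OR F)) = False AND False = False
NOT (E AND NOT NOT ((NOT NOT (D OR (NOT NOT (F OR D) AND D)) AND NOT NOT (E AND F)) AND NOT (E OR F))) = NOT False = True
(E OR D) OR NOT (E AND NOT NOT ((NOT NOT (D OR (NOT NOT (F OR D) AND D)) AND NOT NOT (E AND F)) AND NOT (E OR F))) = True OR True = True
F OR E = True OR False = True
E AND (F OR E) = False AND True = False
E AND D = False AND True = False
NOT (E AND D) = NOT False = True
NOT NOT (E AND D) = NOT True = False
(E AND (F OR E)) AND NOT NOT (E AND D) = False AND False = False
NOT ((E AND (F OR E)) AND NOT NOT (E AND D)) = NOT False = True
((E OR D) OR NOT (E AND NOT NOT ((NOT NOT (D OR (NOT NOT (F OR D) AND D)) AND NOT NOT (E AND F)) AND NOT (E OR F)))) OR NOT ((E AND (F OR E)) AND NOT NOT (E AND D)) = True OR True = True
NOT (((E OR D) OR NOT (E AND NOT NOT ((NOT NOT (D OR (NOT NOT (F OR D) AND D)) AND NOT NOT (E AND F)) AND NOT (E OR F)))) OR NOT ((E AND (F OR E)) AND NOT NOT (E AND D))) = NOT True = False
NOT (((E OR D) OR NOT (E AND NOT NOT ((NOT NOT (D OR (NOT NOT (F OR D) AND D)) AND NOT NOT (E AND F)) AND NOT (E OR F)))) OR NOT ((E AND (F OR E)) AND NOT NOT (E AND D))) AND E = False AND False = False

False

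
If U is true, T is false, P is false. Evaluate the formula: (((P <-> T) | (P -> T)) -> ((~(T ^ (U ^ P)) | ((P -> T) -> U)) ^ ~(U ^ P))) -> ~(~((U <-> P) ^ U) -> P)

P <-> T = False <-> False = True
P -> T = False -> False = True
(P <-> T) | (P -> T) = True | True = True
U ^ P = True ^ False = True
T ^ (U ^ P) = False ^ True = True
~(T ^ (U ^ P)) = ~True = False
P -> T = False -> False = True
(P -> T) -> U = True -> True = True
~(T ^ (U ^ P)) | ((P -> T) -> U) = False | True = True
U ^ P = True ^ False = True
~(U ^ P) = ~True = False
(~(T ^ (U ^ P)) | ((P -> T) -> U)) ^ ~(U ^ P) = True ^ False = True
((P <-> T) | (P -> T)) -> ((~(T ^ (U ^ P)) | ((P -> T) -> U)) ^ ~(U ^ P)) = True -> True = True
U <-> P = True <-> False = False
(U <-> P) ^ U = False ^ True = True
~((U <-> P) ^ U) = ~True = False
~((U <-> P) ^ U) -> P = False -> False = True
~(~((U <-> P) ^ U) -> P) = ~True = False
(((P <-> T) | (P -> T)) -> ((~(T ^ (U ^ P)) | ((P -> T) -> U)) ^ ~(U ^ P))) -> ~(~((U <-> P) ^ U) -> P) = True -> False = False

False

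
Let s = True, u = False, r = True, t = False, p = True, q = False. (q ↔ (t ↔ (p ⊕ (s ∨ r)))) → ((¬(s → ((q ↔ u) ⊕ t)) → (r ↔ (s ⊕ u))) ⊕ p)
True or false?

True

Substituting s=True, u=False, r=True, t=False, p=True, q=False:
s ∨ r = True ∨ True = True
p ⊕ (s ∨ r) = True ⊕ True = False
t ↔ (p ⊕ (s ∨ r)) = False ↔ False = True
q ↔ (t ↔ (p ⊕ (s ∨ r))) = False ↔ True = False
q ↔ u = False ↔ False = True
(q ↔ u) ⊕ t = True ⊕ False = True
s → ((q ↔ u) ⊕ t) = True → True = True
¬(s → ((q ↔ u) ⊕ t)) = ¬True = False
s ⊕ u = True ⊕ False = True
r ↔ (s ⊕ u) = True ↔ True = True
¬(s → ((q ↔ u) ⊕ t)) → (r ↔ (s ⊕ u)) = False → True = True
(¬(s → ((q ↔ u) ⊕ t)) → (r ↔ (s ⊕ u))) ⊕ p = True ⊕ True = False
(q ↔ (t ↔ (p ⊕ (s ∨ r)))) → ((¬(s → ((q ↔ u) ⊕ t)) → (r ↔ (s ⊕ u))) ⊕ p) = False → False = True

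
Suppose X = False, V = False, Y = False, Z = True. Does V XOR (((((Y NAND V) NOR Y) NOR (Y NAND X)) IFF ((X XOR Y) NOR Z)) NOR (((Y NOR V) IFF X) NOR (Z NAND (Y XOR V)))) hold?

Y NAND V = False NAND False = True
(Y NAND V) NOR Y = True NOR False = False
Y NAND X = False NAND False = True
((Y NAND V) NOR Y) NOR (Y NAND X) = False NOR True = False
X XOR Y = False XOR False = False
(X XOR Y) NOR Z = False NOR True = False
(((Y NAND V) NOR Y) NOR (Y NAND X)) IFF ((X XOR Y) NOR Z) = False IFF False = True
Y NOR V = False NOR False = True
(Y NOR V) IFF X = True IFF False = False
Y XOR V = False XOR False = False
Z NAND (Y XOR V) = True NAND False = True
((Y NOR V) IFF X) NOR (Z NAND (Y XOR V)) = False NOR True = False
((((Y NAND V) NOR Y) NOR (Y NAND X)) IFF ((X XOR Y) NOR Z)) NOR (((Y NOR V) IFF X) NOR (Z NAND (Y XOR V))) = True NOR False = False
V XOR (((((Y NAND V) NOR Y) NOR (Y NAND X)) IFF ((X XOR Y) NOR Z)) NOR (((Y NOR V) IFF X) NOR (Z NAND (Y XOR V)))) = False XOR False = False

False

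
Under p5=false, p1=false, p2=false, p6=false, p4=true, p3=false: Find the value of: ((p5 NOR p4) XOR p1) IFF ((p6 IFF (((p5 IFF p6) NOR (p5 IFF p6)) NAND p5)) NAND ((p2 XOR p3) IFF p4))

false

p5 NOR p4 = false NOR true = false
(p5 NOR p4) XOR p1 = false XOR false = false
p5 IFF p6 = false IFF false = true
p5 IFF p6 = false IFF false = true
(p5 IFF p6) NOR (p5 IFF p6) = true NOR true = false
((p5 IFF p6) NOR (p5 IFF p6)) NAND p5 = false NAND false = true
p6 IFF (((p5 IFF p6) NOR (p5 IFF p6)) NAND p5) = false IFF true = false
p2 XOR p3 = false XOR false = false
(p2 XOR p3) IFF p4 = false IFF true = false
(p6 IFF (((p5 IFF p6) NOR (p5 IFF p6)) NAND p5)) NAND ((p2 XOR p3) IFF p4) = false NAND false = true
((p5 NOR p4) XOR p1) IFF ((p6 IFF (((p5 IFF p6) NOR (p5 IFF p6)) NAND p5)) NAND ((p2 XOR p3) IFF p4)) = false IFF true = false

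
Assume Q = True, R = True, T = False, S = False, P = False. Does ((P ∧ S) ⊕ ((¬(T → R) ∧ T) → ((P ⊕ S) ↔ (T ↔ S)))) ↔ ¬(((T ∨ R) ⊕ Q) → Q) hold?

False

Substituting Q=True, R=True, T=False, S=False, P=False:
P ∧ S = False ∧ False = False
T → R = False → True = True
¬(T → R) = ¬True = False
¬(T → R) ∧ T = False ∧ False = False
P ⊕ S = False ⊕ False = False
T ↔ S = False ↔ False = True
(P ⊕ S) ↔ (T ↔ S) = False ↔ True = False
(¬(T → R) ∧ T) → ((P ⊕ S) ↔ (T ↔ S)) = False → False = True
(P ∧ S) ⊕ ((¬(T → R) ∧ T) → ((P ⊕ S) ↔ (T ↔ S))) = False ⊕ True = True
T ∨ R = False ∨ True = True
(T ∨ R) ⊕ Q = True ⊕ True = False
((T ∨ R) ⊕ Q) → Q = False → True = True
¬(((T ∨ R) ⊕ Q) → Q) = ¬True = False
((P ∧ S) ⊕ ((¬(T → R) ∧ T) → ((P ⊕ S) ↔ (T ↔ S)))) ↔ ¬(((T ∨ R) ⊕ Q) → Q) = True ↔ False = False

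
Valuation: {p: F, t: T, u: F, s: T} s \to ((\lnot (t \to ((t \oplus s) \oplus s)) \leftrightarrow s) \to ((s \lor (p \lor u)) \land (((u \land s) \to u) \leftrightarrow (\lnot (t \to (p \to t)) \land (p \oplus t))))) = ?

t \oplus s = T \oplus T = F
(t \oplus s) \oplus s = F \oplus T = T
t \to ((t \oplus s) \oplus s) = T \to T = T
\lnot (t \to ((t \oplus s) \oplus s)) = \lnot T = F
\lnot (t \to ((t \oplus s) \oplus s)) \leftrightarrow s = F \leftrightarrow T = F
p \lor u = F \lor F = F
s \lor (p \lor u) = T \lor F = T
u \land s = F \land T = F
(u \land s) \to u = F \to F = T
p \to t = F \to T = T
t \to (p \to t) = T \to T = T
\lnot (t \to (p \to t)) = \lnot T = F
p \oplus t = F \oplus T = T
\lnot (t \to (p \to t)) \land (p \oplus t) = F \land T = F
((u \land s) \to u) \leftrightarrow (\lnot (t \to (p \to t)) \land (p \oplus t)) = T \leftrightarrow F = F
(s \lor (p \lor u)) \land (((u \land s) \to u) \leftrightarrow (\lnot (t \to (p \to t)) \land (p \oplus t))) = T \land F = F
(\lnot (t \to ((t \oplus s) \oplus s)) \leftrightarrow s) \to ((s \lor (p \lor u)) \land (((u \land s) \to u) \leftrightarrow (\lnot (t \to (p \to t)) \land (p \oplus t)))) = F \to F = T
s \to ((\lnot (t \to ((t \oplus s) \oplus s)) \leftrightarrow s) \to ((s \lor (p \lor u)) \land (((u \land s) \to u) \leftrightarrow (\lnot (t \to (p \to t)) \land (p \oplus t))))) = T \to T = T

T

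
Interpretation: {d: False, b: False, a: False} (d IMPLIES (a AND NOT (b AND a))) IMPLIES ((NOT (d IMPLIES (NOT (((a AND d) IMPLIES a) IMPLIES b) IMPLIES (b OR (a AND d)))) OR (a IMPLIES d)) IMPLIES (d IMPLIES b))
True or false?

Substituting d=False, b=False, a=False:
b AND a = False AND False = False
NOT (b AND a) = NOT False = True
a AND NOT (b AND a) = False AND True = False
d IMPLIES (a AND NOT (b AND a)) = False IMPLIES False = True
a AND d = False AND False = False
(a AND d) IMPLIES a = False IMPLIES False = True
((a AND d) IMPLIES a) IMPLIES b = True IMPLIES False = False
NOT (((a AND d) IMPLIES a) IMPLIES b) = NOT False = True
a AND d = False AND False = False
b OR (a AND d) = False OR False = False
NOT (((a AND d) IMPLIES a) IMPLIES b) IMPLIES (b OR (a AND d)) = True IMPLIES False = False
d IMPLIES (NOT (((a AND d) IMPLIES a) IMPLIES b) IMPLIES (b OR (a AND d))) = False IMPLIES False = True
NOT (d IMPLIES (NOT (((a AND d) IMPLIES a) IMPLIES b) IMPLIES (b OR (a AND d)))) = NOT True = False
a IMPLIES d = False IMPLIES False = True
NOT (d IMPLIES (NOT (((a AND d) IMPLIES a) IMPLIES b) IMPLIES (b OR (a AND d)))) OR (a IMPLIES d) = False OR True = True
d IMPLIES b = False IMPLIES False = True
(NOT (d IMPLIES (NOT (((a AND d) IMPLIES a) IMPLIES b) IMPLIES (b OR (a AND d)))) OR (a IMPLIES d)) IMPLIES (d IMPLIES b) = True IMPLIES True = True
(d IMPLIES (a AND NOT (b AND a))) IMPLIES ((NOT (d IMPLIES (NOT (((a AND d) IMPLIES a) IMPLIES b) IMPLIES (b OR (a AND d)))) OR (a IMPLIES d)) IMPLIES (d IMPLIES b)) = True IMPLIES True = True

True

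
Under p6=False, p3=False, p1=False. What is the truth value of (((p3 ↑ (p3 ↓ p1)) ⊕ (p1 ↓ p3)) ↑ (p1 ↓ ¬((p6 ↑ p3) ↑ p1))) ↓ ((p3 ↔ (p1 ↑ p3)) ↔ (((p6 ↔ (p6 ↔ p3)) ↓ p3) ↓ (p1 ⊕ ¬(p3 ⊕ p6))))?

False

Substituting p6=False, p3=False, p1=False:
p3 ↓ p1 = False ↓ False = True
p3 ↑ (p3 ↓ p1) = False ↑ True = True
p1 ↓ p3 = False ↓ False = True
(p3 ↑ (p3 ↓ p1)) ⊕ (p1 ↓ p3) = True ⊕ True = False
p6 ↑ p3 = False ↑ False = True
(p6 ↑ p3) ↑ p1 = True ↑ False = True
¬((p6 ↑ p3) ↑ p1) = ¬True = False
p1 ↓ ¬((p6 ↑ p3) ↑ p1) = False ↓ False = True
((p3 ↑ (p3 ↓ p1)) ⊕ (p1 ↓ p3)) ↑ (p1 ↓ ¬((p6 ↑ p3) ↑ p1)) = False ↑ True = True
p1 ↑ p3 = False ↑ False = True
p3 ↔ (p1 ↑ p3) = False ↔ True = False
p6 ↔ p3 = False ↔ False = True
p6 ↔ (p6 ↔ p3) = False ↔ True = False
(p6 ↔ (p6 ↔ p3)) ↓ p3 = False ↓ False = True
p3 ⊕ p6 = False ⊕ False = False
¬(p3 ⊕ p6) = ¬False = True
p1 ⊕ ¬(p3 ⊕ p6) = False ⊕ True = True
((p6 ↔ (p6 ↔ p3)) ↓ p3) ↓ (p1 ⊕ ¬(p3 ⊕ p6)) = True ↓ True = False
(p3 ↔ (p1 ↑ p3)) ↔ (((p6 ↔ (p6 ↔ p3)) ↓ p3) ↓ (p1 ⊕ ¬(p3 ⊕ p6))) = False ↔ False = True
(((p3 ↑ (p3 ↓ p1)) ⊕ (p1 ↓ p3)) ↑ (p1 ↓ ¬((p6 ↑ p3) ↑ p1))) ↓ ((p3 ↔ (p1 ↑ p3)) ↔ (((p6 ↔ (p6 ↔ p3)) ↓ p3) ↓ (p1 ⊕ ¬(p3 ⊕ p6)))) = True ↓ True = False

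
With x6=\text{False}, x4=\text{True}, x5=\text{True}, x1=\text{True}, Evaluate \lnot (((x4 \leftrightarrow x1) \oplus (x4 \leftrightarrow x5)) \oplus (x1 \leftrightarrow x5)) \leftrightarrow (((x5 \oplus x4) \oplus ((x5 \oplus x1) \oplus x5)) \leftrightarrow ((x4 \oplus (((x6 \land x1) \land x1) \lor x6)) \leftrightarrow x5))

\text{False}

Substituting x6=\text{False}, x4=\text{True}, x5=\text{True}, x1=\text{True}:
x4 \leftrightarrow x1 = \text{True} \leftrightarrow \text{True} = \text{True}
x4 \leftrightarrow x5 = \text{True} \leftrightarrow \text{True} = \text{True}
(x4 \leftrightarrow x1) \oplus (x4 \leftrightarrow x5) = \text{True} \oplus \text{True} = \text{False}
x1 \leftrightarrow x5 = \text{True} \leftrightarrow \text{True} = \text{True}
((x4 \leftrightarrow x1) \oplus (x4 \leftrightarrow x5)) \oplus (x1 \leftrightarrow x5) = \text{False} \oplus \text{True} = \text{True}
\lnot (((x4 \leftrightarrow x1) \oplus (x4 \leftrightarrow x5)) \oplus (x1 \leftrightarrow x5)) = \lnot \text{True} = \text{False}
x5 \oplus x4 = \text{True} \oplus \text{True} = \text{False}
x5 \oplus x1 = \text{True} \oplus \text{True} = \text{False}
(x5 \oplus x1) \oplus x5 = \text{False} \oplus \text{True} = \text{True}
(x5 \oplus x4) \oplus ((x5 \oplus x1) \oplus x5) = \text{False} \oplus \text{True} = \text{True}
x6 \land x1 = \text{False} \land \text{True} = \text{False}
(x6 \land x1) \land x1 = \text{False} \land \text{True} = \text{False}
((x6 \land x1) \land x1) \lor x6 = \text{False} \lor \text{False} = \text{False}
x4 \oplus (((x6 \land x1) \land x1) \lor x6) = \text{True} \oplus \text{False} = \text{True}
(x4 \oplus (((x6 \land x1) \land x1) \lor x6)) \leftrightarrow x5 = \text{True} \leftrightarrow \text{True} = \text{True}
((x5 \oplus x4) \oplus ((x5 \oplus x1) \oplus x5)) \leftrightarrow ((x4 \oplus (((x6 \land x1) \land x1) \lor x6)) \leftrightarrow x5) = \text{True} \leftrightarrow \text{True} = \text{True}
\lnot (((x4 \leftrightarrow x1) \oplus (x4 \leftrightarrow x5)) \oplus (x1 \leftrightarrow x5)) \leftrightarrow (((x5 \oplus x4) \oplus ((x5 \oplus x1) \oplus x5)) \leftrightarrow ((x4 \oplus (((x6 \land x1) \land x1) \lor x6)) \leftrightarrow x5)) = \text{False} \leftrightarrow \text{True} = \text{False}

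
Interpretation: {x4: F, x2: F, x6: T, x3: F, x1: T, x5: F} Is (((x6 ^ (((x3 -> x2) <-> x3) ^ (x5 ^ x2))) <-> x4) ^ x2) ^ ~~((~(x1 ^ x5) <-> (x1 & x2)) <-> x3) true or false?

F

x3 -> x2 = F -> F = T
(x3 -> x2) <-> x3 = T <-> F = F
x5 ^ x2 = F ^ F = F
((x3 -> x2) <-> x3) ^ (x5 ^ x2) = F ^ F = F
x6 ^ (((x3 -> x2) <-> x3) ^ (x5 ^ x2)) = T ^ F = T
(x6 ^ (((x3 -> x2) <-> x3) ^ (x5 ^ x2))) <-> x4 = T <-> F = F
((x6 ^ (((x3 -> x2) <-> x3) ^ (x5 ^ x2))) <-> x4) ^ x2 = F ^ F = F
x1 ^ x5 = T ^ F = T
~(x1 ^ x5) = ~T = F
x1 & x2 = T & F = F
~(x1 ^ x5) <-> (x1 & x2) = F <-> F = T
(~(x1 ^ x5) <-> (x1 & x2)) <-> x3 = T <-> F = F
~((~(x1 ^ x5) <-> (x1 & x2)) <-> x3) = ~F = T
~~((~(x1 ^ x5) <-> (x1 & x2)) <-> x3) = ~T = F
(((x6 ^ (((x3 -> x2) <-> x3) ^ (x5 ^ x2))) <-> x4) ^ x2) ^ ~~((~(x1 ^ x5) <-> (x1 & x2)) <-> x3) = F ^ F = F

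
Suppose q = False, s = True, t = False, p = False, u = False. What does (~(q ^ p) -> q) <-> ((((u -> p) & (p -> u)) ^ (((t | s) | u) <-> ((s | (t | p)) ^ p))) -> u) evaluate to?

q ^ p = False ^ False = False
~(q ^ p) = ~False = True
~(q ^ p) -> q = True -> False = False
u -> p = False -> False = True
p -> u = False -> False = True
(u -> p) & (p -> u) = True & True = True
t | s = False | True = True
(t | s) | u = True | False = True
t | p = False | False = False
s | (t | p) = True | False = True
(s | (t | p)) ^ p = True ^ False = True
((t | s) | u) <-> ((s | (t | p)) ^ p) = True <-> True = True
((u -> p) & (p -> u)) ^ (((t | s) | u) <-> ((s | (t | p)) ^ p)) = True ^ True = False
(((u -> p) & (p -> u)) ^ (((t | s) | u) <-> ((s | (t | p)) ^ p))) -> u = False -> False = True
(~(q ^ p) -> q) <-> ((((u -> p) & (p -> u)) ^ (((t | s) | u) <-> ((s | (t | p)) ^ p))) -> u) = False <-> True = False

False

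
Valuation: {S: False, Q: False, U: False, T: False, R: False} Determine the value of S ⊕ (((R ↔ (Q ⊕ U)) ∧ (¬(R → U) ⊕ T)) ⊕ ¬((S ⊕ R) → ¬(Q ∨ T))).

False

Substituting S=False, Q=False, U=False, T=False, R=False:
Q ⊕ U = False ⊕ False = False
R ↔ (Q ⊕ U) = False ↔ False = True
R → U = False → False = True
¬(R → U) = ¬True = False
¬(R → U) ⊕ T = False ⊕ False = False
(R ↔ (Q ⊕ U)) ∧ (¬(R → U) ⊕ T) = True ∧ False = False
S ⊕ R = False ⊕ False = False
Q ∨ T = False ∨ False = False
¬(Q ∨ T) = ¬False = True
(S ⊕ R) → ¬(Q ∨ T) = False → True = True
¬((S ⊕ R) → ¬(Q ∨ T)) = ¬True = False
((R ↔ (Q ⊕ U)) ∧ (¬(R → U) ⊕ T)) ⊕ ¬((S ⊕ R) → ¬(Q ∨ T)) = False ⊕ False = False
S ⊕ (((R ↔ (Q ⊕ U)) ∧ (¬(R → U) ⊕ T)) ⊕ ¬((S ⊕ R) → ¬(Q ∨ T))) = False ⊕ False = False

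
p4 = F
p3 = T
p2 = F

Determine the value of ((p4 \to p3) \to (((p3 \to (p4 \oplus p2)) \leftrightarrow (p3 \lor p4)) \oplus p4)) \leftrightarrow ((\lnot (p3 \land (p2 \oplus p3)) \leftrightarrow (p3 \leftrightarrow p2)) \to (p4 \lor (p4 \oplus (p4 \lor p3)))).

p4 \to p3 = F \to T = T
p4 \oplus p2 = F \oplus F = F
p3 \to (p4 \oplus p2) = T \to F = F
p3 \lor p4 = T \lor F = T
(p3 \to (p4 \oplus p2)) \leftrightarrow (p3 \lor p4) = F \leftrightarrow T = F
((p3 \to (p4 \oplus p2)) \leftrightarrow (p3 \lor p4)) \oplus p4 = F \oplus F = F
(p4 \to p3) \to (((p3 \to (p4 \oplus p2)) \leftrightarrow (p3 \lor p4)) \oplus p4) = T \to F = F
p2 \oplus p3 = F \oplus T = T
p3 \land (p2 \oplus p3) = T \land T = T
\lnot (p3 \land (p2 \oplus p3)) = \lnot T = F
p3 \leftrightarrow p2 = T \leftrightarrow F = F
\lnot (p3 \land (p2 \oplus p3)) \leftrightarrow (p3 \leftrightarrow p2) = F \leftrightarrow F = T
p4 \lor p3 = F \lor T = T
p4 \oplus (p4 \lor p3) = F \oplus T = T
p4 \lor (p4 \oplus (p4 \lor p3)) = F \lor T = T
(\lnot (p3 \land (p2 \oplus p3)) \leftrightarrow (p3 \leftrightarrow p2)) \to (p4 \lor (p4 \oplus (p4 \lor p3))) = T \to T = T
((p4 \to p3) \to (((p3 \to (p4 \oplus p2)) \leftrightarrow (p3 \lor p4)) \oplus p4)) \leftrightarrow ((\lnot (p3 \land (p2 \oplus p3)) \leftrightarrow (p3 \leftrightarrow p2)) \to (p4 \lor (p4 \oplus (p4 \lor p3)))) = F \leftrightarrow T = F

F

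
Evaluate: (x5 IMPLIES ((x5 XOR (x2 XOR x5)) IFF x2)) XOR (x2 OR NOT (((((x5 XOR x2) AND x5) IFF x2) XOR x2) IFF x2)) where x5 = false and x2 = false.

false

x2 XOR x5 = false XOR false = false
x5 XOR (x2 XOR x5) = false XOR false = false
(x5 XOR (x2 XOR x5)) IFF x2 = false IFF false = true
x5 IMPLIES ((x5 XOR (x2 XOR x5)) IFF x2) = false IMPLIES true = true
x5 XOR x2 = false XOR false = false
(x5 XOR x2) AND x5 = false AND false = false
((x5 XOR x2) AND x5) IFF x2 = false IFF false = true
(((x5 XOR x2) AND x5) IFF x2) XOR x2 = true XOR false = true
((((x5 XOR x2) AND x5) IFF x2) XOR x2) IFF x2 = true IFF false = false
NOT (((((x5 XOR x2) AND x5) IFF x2) XOR x2) IFF x2) = NOT false = true
x2 OR NOT (((((x5 XOR x2) AND x5) IFF x2) XOR x2) IFF x2) = false OR true = true
(x5 IMPLIES ((x5 XOR (x2 XOR x5)) IFF x2)) XOR (x2 OR NOT (((((x5 XOR x2) AND x5) IFF x2) XOR x2) IFF x2)) = true XOR true = false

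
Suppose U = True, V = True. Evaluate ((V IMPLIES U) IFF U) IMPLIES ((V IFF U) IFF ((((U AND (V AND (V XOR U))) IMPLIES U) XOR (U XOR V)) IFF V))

True

V IMPLIES U = True IMPLIES True = True
(V IMPLIES U) IFF U = True IFF True = True
V IFF U = True IFF True = True
V XOR U = True XOR True = False
V AND (V XOR U) = True AND False = False
U AND (V AND (V XOR U)) = True AND False = False
(U AND (V AND (V XOR U))) IMPLIES U = False IMPLIES True = True
U XOR V = True XOR True = False
((U AND (V AND (V XOR U))) IMPLIES U) XOR (U XOR V) = True XOR False = True
(((U AND (V AND (V XOR U))) IMPLIES U) XOR (U XOR V)) IFF V = True IFF True = True
(V IFF U) IFF ((((U AND (V AND (V XOR U))) IMPLIES U) XOR (U XOR V)) IFF V) = True IFF True = True
((V IMPLIES U) IFF U) IMPLIES ((V IFF U) IFF ((((U AND (V AND (V XOR U))) IMPLIES U) XOR (U XOR V)) IFF V)) = True IMPLIES True = True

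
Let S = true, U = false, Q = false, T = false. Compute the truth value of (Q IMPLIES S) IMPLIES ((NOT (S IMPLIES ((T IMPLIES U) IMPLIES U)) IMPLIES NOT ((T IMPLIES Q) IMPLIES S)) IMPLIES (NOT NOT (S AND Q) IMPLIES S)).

true

Q IMPLIES S = false IMPLIES true = true
T IMPLIES U = false IMPLIES false = true
(T IMPLIES U) IMPLIES U = true IMPLIES false = false
S IMPLIES ((T IMPLIES U) IMPLIES U) = true IMPLIES false = false
NOT (S IMPLIES ((T IMPLIES U) IMPLIES U)) = NOT false = true
T IMPLIES Q = false IMPLIES false = true
(T IMPLIES Q) IMPLIES S = true IMPLIES true = true
NOT ((T IMPLIES Q) IMPLIES S) = NOT true = false
NOT (S IMPLIES ((T IMPLIES U) IMPLIES U)) IMPLIES NOT ((T IMPLIES Q) IMPLIES S) = true IMPLIES false = false
S AND Q = true AND false = false
NOT (S AND Q) = NOT false = true
NOT NOT (S AND Q) = NOT true = false
NOT NOT (S AND Q) IMPLIES S = false IMPLIES true = true
(NOT (S IMPLIES ((T IMPLIES U) IMPLIES U)) IMPLIES NOT ((T IMPLIES Q) IMPLIES S)) IMPLIES (NOT NOT (S AND Q) IMPLIES S) = false IMPLIES true = true
(Q IMPLIES S) IMPLIES ((NOT (S IMPLIES ((T IMPLIES U) IMPLIES U)) IMPLIES NOT ((T IMPLIES Q) IMPLIES S)) IMPLIES (NOT NOT (S AND Q) IMPLIES S)) = true IMPLIES true = true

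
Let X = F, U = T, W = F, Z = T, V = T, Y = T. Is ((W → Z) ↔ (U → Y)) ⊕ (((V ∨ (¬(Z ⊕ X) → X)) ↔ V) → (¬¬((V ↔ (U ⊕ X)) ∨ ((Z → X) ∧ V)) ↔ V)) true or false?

F

W → Z = F → T = T
U → Y = T → T = T
(W → Z) ↔ (U → Y) = T ↔ T = T
Z ⊕ X = T ⊕ F = T
¬(Z ⊕ X) = ¬T = F
¬(Z ⊕ X) → X = F → F = T
V ∨ (¬(Z ⊕ X) → X) = T ∨ T = T
(V ∨ (¬(Z ⊕ X) → X)) ↔ V = T ↔ T = T
U ⊕ X = T ⊕ F = T
V ↔ (U ⊕ X) = T ↔ T = T
Z → X = T → F = F
(Z → X) ∧ V = F ∧ T = F
(V ↔ (U ⊕ X)) ∨ ((Z → X) ∧ V) = T ∨ F = T
¬((V ↔ (U ⊕ X)) ∨ ((Z → X) ∧ V)) = ¬T = F
¬¬((V ↔ (U ⊕ X)) ∨ ((Z → X) ∧ V)) = ¬F = T
¬¬((V ↔ (U ⊕ X)) ∨ ((Z → X) ∧ V)) ↔ V = T ↔ T = T
((V ∨ (¬(Z ⊕ X) → X)) ↔ V) → (¬¬((V ↔ (U ⊕ X)) ∨ ((Z → X) ∧ V)) ↔ V) = T → T = T
((W → Z) ↔ (U → Y)) ⊕ (((V ∨ (¬(Z ⊕ X) → X)) ↔ V) → (¬¬((V ↔ (U ⊕ X)) ∨ ((Z → X) ∧ V)) ↔ V)) = T ⊕ T = F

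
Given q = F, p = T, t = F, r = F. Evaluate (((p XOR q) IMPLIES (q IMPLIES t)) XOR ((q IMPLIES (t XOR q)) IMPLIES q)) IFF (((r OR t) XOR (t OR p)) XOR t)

Substituting q=F, p=T, t=F, r=F:
p XOR q = T XOR F = T
q IMPLIES t = F IMPLIES F = T
(p XOR q) IMPLIES (q IMPLIES t) = T IMPLIES T = T
t XOR q = F XOR F = F
q IMPLIES (t XOR q) = F IMPLIES F = T
(q IMPLIES (t XOR q)) IMPLIES q = T IMPLIES F = F
((p XOR q) IMPLIES (q IMPLIES t)) XOR ((q IMPLIES (t XOR q)) IMPLIES q) = T XOR F = T
r OR t = F OR F = F
t OR p = F OR T = T
(r OR t) XOR (t OR p) = F XOR T = T
((r OR t) XOR (t OR p)) XOR t = T XOR F = T
(((p XOR q) IMPLIES (q IMPLIES t)) XOR ((q IMPLIES (t XOR q)) IMPLIES q)) IFF (((r OR t) XOR (t OR p)) XOR t) = T IFF T = T

T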